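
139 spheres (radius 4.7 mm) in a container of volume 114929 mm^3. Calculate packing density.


V_sphere = 4/3*pi*4.7^3 = 434.8928 mm^3
Total V = 139*434.8928 = 60450.0992 mm^3
PD = 60450.0992 / 114929 = 0.526

0.526


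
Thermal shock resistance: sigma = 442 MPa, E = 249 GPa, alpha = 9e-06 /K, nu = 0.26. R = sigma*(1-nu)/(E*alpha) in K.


R = 442*(1-0.26)/(249*1000*9e-06) = 146 K

146


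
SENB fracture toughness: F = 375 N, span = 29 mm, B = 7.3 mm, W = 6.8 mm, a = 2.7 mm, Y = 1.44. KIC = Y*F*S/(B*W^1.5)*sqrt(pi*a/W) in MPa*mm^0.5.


KIC = 1.44*375*29/(7.3*6.8^1.5)*sqrt(pi*2.7/6.8) = 135.12

135.12


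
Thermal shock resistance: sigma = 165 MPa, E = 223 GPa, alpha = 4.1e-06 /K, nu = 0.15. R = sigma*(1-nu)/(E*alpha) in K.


R = 165*(1-0.15)/(223*1000*4.1e-06) = 153 K

153


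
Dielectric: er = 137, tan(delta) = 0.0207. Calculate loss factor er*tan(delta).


Loss = 137 * 0.0207 = 2.836

2.836


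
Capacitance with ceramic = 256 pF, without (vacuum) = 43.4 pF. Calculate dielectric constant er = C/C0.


er = 256 / 43.4 = 5.9

5.9


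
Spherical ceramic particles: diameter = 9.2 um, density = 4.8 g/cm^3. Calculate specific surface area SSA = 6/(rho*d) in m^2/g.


SSA = 6 / (4.8 * 9.2) = 0.136 m^2/g

0.136


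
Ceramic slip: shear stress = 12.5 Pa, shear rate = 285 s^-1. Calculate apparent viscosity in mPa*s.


eta = tau/gamma * 1000 = 12.5/285 * 1000 = 43.9 mPa*s

43.9


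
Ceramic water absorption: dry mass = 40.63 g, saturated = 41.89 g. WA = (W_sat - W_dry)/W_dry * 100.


WA = (41.89 - 40.63) / 40.63 * 100 = 3.1%

3.1


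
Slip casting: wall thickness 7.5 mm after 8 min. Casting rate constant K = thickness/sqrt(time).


K = 7.5 / sqrt(8) = 7.5 / 2.8284 = 2.652 mm/min^0.5

2.652


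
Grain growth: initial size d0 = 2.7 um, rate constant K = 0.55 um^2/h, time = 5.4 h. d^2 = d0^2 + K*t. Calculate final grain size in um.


d^2 = 2.7^2 + 0.55*5.4 = 10.26
d = sqrt(10.26) = 3.2 um

3.2


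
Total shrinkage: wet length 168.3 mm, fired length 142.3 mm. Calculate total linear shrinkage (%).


TS = (168.3 - 142.3) / 168.3 * 100 = 15.45%

15.45


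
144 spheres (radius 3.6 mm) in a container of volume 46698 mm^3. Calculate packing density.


V_sphere = 4/3*pi*3.6^3 = 195.4322 mm^3
Total V = 144*195.4322 = 28142.2368 mm^3
PD = 28142.2368 / 46698 = 0.603

0.603


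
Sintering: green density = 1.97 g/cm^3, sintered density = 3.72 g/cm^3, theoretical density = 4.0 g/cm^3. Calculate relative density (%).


Relative = 3.72 / 4.0 * 100 = 93.0%

93.0


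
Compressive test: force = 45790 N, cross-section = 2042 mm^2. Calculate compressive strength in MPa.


CS = 45790 / 2042 = 22.4 MPa

22.4


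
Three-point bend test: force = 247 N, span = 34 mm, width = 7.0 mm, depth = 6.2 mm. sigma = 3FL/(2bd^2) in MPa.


sigma = 3*247*34/(2*7.0*6.2^2) = 46.8 MPa

46.8


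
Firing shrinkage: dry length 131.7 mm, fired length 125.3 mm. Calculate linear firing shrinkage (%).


FS = (131.7 - 125.3) / 131.7 * 100 = 4.86%

4.86


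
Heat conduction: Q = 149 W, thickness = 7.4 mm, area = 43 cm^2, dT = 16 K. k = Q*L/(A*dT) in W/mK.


k = 149*7.4/1000/(43/10000*16) = 16.03 W/mK

16.03


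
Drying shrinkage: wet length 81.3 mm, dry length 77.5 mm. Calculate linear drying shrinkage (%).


DS = (81.3 - 77.5) / 81.3 * 100 = 4.67%

4.67


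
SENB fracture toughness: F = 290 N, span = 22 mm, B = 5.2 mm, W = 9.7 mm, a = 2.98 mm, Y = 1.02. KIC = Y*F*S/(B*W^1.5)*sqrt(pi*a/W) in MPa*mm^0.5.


KIC = 1.02*290*22/(5.2*9.7^1.5)*sqrt(pi*2.98/9.7) = 40.7

40.7


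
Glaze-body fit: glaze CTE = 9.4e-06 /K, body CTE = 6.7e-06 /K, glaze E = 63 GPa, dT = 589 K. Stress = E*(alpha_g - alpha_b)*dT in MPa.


Stress = 63*1000*(9.4e-06 - 6.7e-06)*589 = 100.2 MPa

100.2


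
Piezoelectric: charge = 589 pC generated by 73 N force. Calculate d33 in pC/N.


d33 = 589 / 73 = 8.1 pC/N

8.1


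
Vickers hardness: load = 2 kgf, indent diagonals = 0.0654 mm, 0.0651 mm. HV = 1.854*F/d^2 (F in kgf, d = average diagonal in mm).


d_avg = (0.0654+0.0651)/2 = 0.06525 mm
HV = 1.854*2/0.06525^2 = 871

871


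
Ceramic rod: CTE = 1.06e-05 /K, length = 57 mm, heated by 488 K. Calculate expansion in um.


dL = 1.06e-05 * 57 * 488 * 1000 = 294.85 um

294.85


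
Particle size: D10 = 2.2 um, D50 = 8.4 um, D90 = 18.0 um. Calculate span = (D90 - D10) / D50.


Span = (18.0 - 2.2) / 8.4 = 15.8 / 8.4 = 1.881

1.881


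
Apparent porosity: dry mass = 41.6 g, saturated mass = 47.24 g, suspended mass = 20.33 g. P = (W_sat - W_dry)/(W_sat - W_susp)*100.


P = (47.24 - 41.6) / (47.24 - 20.33) * 100 = 5.64 / 26.91 * 100 = 21.0%

21.0


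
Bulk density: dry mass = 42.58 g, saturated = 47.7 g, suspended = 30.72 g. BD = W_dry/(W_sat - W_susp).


BD = 42.58 / (47.7 - 30.72) = 42.58 / 16.98 = 2.508 g/cm^3

2.508


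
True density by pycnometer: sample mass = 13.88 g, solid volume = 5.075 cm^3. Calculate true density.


TD = 13.88 / 5.075 = 2.735 g/cm^3

2.735


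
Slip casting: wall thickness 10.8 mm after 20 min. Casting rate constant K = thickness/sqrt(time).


K = 10.8 / sqrt(20) = 10.8 / 4.4721 = 2.415 mm/min^0.5

2.415


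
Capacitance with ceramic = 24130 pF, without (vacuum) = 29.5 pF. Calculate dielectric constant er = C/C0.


er = 24130 / 29.5 = 817.97

817.97


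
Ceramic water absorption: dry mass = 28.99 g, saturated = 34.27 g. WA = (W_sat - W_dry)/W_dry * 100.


WA = (34.27 - 28.99) / 28.99 * 100 = 18.21%

18.21


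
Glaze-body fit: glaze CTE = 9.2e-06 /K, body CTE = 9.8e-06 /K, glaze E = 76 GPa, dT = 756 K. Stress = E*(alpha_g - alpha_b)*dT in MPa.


Stress = 76*1000*(9.2e-06 - 9.8e-06)*756 = -34.5 MPa

-34.5


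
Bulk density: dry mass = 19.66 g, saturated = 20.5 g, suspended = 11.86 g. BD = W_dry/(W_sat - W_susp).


BD = 19.66 / (20.5 - 11.86) = 19.66 / 8.64 = 2.275 g/cm^3

2.275


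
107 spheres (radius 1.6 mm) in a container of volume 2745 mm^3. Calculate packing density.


V_sphere = 4/3*pi*1.6^3 = 17.1573 mm^3
Total V = 107*17.1573 = 1835.8311 mm^3
PD = 1835.8311 / 2745 = 0.669

0.669


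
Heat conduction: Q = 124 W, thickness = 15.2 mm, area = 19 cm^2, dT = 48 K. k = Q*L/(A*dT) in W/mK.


k = 124*15.2/1000/(19/10000*48) = 20.67 W/mK

20.67


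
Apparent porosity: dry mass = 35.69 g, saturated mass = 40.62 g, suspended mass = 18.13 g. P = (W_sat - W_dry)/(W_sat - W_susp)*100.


P = (40.62 - 35.69) / (40.62 - 18.13) * 100 = 4.93 / 22.49 * 100 = 21.9%

21.9


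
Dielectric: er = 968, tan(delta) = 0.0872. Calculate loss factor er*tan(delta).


Loss = 968 * 0.0872 = 84.41

84.41


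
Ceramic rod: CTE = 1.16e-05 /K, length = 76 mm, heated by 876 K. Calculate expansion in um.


dL = 1.16e-05 * 76 * 876 * 1000 = 772.282 um

772.282


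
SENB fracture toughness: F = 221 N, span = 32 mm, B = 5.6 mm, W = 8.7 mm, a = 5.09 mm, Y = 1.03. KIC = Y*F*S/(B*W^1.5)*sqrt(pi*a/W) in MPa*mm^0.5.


KIC = 1.03*221*32/(5.6*8.7^1.5)*sqrt(pi*5.09/8.7) = 68.72

68.72


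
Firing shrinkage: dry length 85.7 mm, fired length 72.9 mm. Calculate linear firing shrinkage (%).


FS = (85.7 - 72.9) / 85.7 * 100 = 14.94%

14.94


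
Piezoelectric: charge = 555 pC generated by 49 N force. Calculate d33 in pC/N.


d33 = 555 / 49 = 11.3 pC/N

11.3


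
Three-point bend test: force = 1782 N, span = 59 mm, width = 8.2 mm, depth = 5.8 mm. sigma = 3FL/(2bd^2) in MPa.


sigma = 3*1782*59/(2*8.2*5.8^2) = 571.7 MPa

571.7


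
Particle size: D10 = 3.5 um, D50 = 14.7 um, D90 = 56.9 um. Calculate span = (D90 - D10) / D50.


Span = (56.9 - 3.5) / 14.7 = 53.4 / 14.7 = 3.633

3.633


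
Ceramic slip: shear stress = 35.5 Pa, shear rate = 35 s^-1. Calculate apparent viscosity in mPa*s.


eta = tau/gamma * 1000 = 35.5/35 * 1000 = 1014.3 mPa*s

1014.3


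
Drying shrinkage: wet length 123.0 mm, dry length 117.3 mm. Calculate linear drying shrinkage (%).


DS = (123.0 - 117.3) / 123.0 * 100 = 4.63%

4.63


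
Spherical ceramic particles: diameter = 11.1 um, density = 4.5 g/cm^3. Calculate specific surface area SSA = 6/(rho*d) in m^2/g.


SSA = 6 / (4.5 * 11.1) = 0.12 m^2/g

0.12


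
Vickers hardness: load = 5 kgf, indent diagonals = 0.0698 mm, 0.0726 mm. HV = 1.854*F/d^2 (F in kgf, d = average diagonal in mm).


d_avg = (0.0698+0.0726)/2 = 0.0712 mm
HV = 1.854*5/0.0712^2 = 1829

1829


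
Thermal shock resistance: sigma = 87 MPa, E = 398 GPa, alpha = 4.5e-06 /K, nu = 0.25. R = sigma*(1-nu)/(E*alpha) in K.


R = 87*(1-0.25)/(398*1000*4.5e-06) = 36 K

36


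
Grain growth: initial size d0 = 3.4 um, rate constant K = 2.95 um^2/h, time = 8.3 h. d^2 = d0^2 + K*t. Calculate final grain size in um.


d^2 = 3.4^2 + 2.95*8.3 = 36.045
d = sqrt(36.045) = 6.0 um

6.0


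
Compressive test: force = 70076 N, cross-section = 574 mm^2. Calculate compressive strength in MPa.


CS = 70076 / 574 = 122.1 MPa

122.1


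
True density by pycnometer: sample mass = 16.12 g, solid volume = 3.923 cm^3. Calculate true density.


TD = 16.12 / 3.923 = 4.109 g/cm^3

4.109


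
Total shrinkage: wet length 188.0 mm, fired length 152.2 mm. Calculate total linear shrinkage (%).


TS = (188.0 - 152.2) / 188.0 * 100 = 19.04%

19.04


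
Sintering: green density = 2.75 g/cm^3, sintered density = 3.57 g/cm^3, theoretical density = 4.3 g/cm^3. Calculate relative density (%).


Relative = 3.57 / 4.3 * 100 = 83.0%

83.0


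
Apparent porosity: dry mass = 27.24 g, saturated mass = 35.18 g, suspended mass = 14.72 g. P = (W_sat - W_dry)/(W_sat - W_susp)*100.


P = (35.18 - 27.24) / (35.18 - 14.72) * 100 = 7.94 / 20.46 * 100 = 38.8%

38.8


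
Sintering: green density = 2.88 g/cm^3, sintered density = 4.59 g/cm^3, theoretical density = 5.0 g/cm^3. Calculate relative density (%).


Relative = 4.59 / 5.0 * 100 = 91.8%

91.8


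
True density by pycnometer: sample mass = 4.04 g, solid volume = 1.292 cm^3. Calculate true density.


TD = 4.04 / 1.292 = 3.127 g/cm^3

3.127


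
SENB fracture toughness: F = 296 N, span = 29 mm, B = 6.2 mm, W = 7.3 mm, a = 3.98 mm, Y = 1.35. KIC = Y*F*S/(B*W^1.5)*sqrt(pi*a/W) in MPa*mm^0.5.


KIC = 1.35*296*29/(6.2*7.3^1.5)*sqrt(pi*3.98/7.3) = 124.02

124.02


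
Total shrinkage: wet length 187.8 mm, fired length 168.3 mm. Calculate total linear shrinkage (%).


TS = (187.8 - 168.3) / 187.8 * 100 = 10.38%

10.38


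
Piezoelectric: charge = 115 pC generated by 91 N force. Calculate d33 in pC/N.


d33 = 115 / 91 = 1.3 pC/N

1.3


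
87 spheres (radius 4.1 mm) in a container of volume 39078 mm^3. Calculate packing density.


V_sphere = 4/3*pi*4.1^3 = 288.6956 mm^3
Total V = 87*288.6956 = 25116.5172 mm^3
PD = 25116.5172 / 39078 = 0.643

0.643


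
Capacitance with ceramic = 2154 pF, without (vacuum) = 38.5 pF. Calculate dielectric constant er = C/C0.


er = 2154 / 38.5 = 55.95

55.95


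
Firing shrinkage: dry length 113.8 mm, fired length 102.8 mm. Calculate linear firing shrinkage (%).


FS = (113.8 - 102.8) / 113.8 * 100 = 9.67%

9.67


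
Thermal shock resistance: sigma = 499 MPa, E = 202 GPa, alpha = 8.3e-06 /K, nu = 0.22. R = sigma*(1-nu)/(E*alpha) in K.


R = 499*(1-0.22)/(202*1000*8.3e-06) = 232 K

232


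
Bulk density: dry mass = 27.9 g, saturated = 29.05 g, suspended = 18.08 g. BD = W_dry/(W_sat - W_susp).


BD = 27.9 / (29.05 - 18.08) = 27.9 / 10.97 = 2.543 g/cm^3

2.543


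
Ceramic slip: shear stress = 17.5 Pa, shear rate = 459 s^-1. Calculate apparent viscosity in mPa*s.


eta = tau/gamma * 1000 = 17.5/459 * 1000 = 38.1 mPa*s

38.1


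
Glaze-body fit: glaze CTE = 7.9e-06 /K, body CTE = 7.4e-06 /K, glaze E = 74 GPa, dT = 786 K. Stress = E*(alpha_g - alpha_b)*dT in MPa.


Stress = 74*1000*(7.9e-06 - 7.4e-06)*786 = 29.1 MPa

29.1


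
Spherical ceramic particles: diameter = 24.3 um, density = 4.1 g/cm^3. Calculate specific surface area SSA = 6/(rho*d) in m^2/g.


SSA = 6 / (4.1 * 24.3) = 0.06 m^2/g

0.06


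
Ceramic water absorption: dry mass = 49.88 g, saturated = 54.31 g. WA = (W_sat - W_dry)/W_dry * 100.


WA = (54.31 - 49.88) / 49.88 * 100 = 8.88%

8.88


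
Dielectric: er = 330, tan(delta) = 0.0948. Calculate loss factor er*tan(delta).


Loss = 330 * 0.0948 = 31.284

31.284


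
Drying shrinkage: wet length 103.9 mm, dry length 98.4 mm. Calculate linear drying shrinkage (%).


DS = (103.9 - 98.4) / 103.9 * 100 = 5.29%

5.29


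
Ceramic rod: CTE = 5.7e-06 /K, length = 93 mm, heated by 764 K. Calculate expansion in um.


dL = 5.7e-06 * 93 * 764 * 1000 = 404.996 um

404.996


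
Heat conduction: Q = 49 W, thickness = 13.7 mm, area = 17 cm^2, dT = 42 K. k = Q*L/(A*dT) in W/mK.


k = 49*13.7/1000/(17/10000*42) = 9.4 W/mK

9.4


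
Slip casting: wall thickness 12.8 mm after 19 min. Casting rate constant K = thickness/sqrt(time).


K = 12.8 / sqrt(19) = 12.8 / 4.3589 = 2.937 mm/min^0.5

2.937


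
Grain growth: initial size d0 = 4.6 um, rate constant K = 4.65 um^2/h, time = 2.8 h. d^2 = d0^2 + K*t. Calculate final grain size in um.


d^2 = 4.6^2 + 4.65*2.8 = 34.18
d = sqrt(34.18) = 5.85 um

5.85


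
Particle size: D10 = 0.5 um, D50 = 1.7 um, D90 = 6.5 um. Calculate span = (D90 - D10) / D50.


Span = (6.5 - 0.5) / 1.7 = 6.0 / 1.7 = 3.529

3.529


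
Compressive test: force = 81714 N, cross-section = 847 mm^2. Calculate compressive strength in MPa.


CS = 81714 / 847 = 96.5 MPa

96.5


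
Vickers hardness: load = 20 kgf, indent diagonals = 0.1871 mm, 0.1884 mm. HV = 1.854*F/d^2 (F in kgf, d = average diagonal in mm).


d_avg = (0.1871+0.1884)/2 = 0.18775 mm
HV = 1.854*20/0.18775^2 = 1052

1052


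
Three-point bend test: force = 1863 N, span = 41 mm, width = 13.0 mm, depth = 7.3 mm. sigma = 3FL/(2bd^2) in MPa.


sigma = 3*1863*41/(2*13.0*7.3^2) = 165.4 MPa

165.4


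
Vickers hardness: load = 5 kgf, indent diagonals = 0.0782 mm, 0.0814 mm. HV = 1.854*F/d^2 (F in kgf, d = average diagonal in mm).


d_avg = (0.0782+0.0814)/2 = 0.0798 mm
HV = 1.854*5/0.0798^2 = 1456

1456


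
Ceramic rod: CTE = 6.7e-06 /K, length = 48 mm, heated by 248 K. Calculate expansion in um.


dL = 6.7e-06 * 48 * 248 * 1000 = 79.757 um

79.757


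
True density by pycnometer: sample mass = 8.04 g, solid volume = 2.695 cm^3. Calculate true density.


TD = 8.04 / 2.695 = 2.983 g/cm^3

2.983


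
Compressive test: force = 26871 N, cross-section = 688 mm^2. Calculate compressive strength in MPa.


CS = 26871 / 688 = 39.1 MPa

39.1


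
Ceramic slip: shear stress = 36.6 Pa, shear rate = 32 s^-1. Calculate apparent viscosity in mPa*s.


eta = tau/gamma * 1000 = 36.6/32 * 1000 = 1143.8 mPa*s

1143.8


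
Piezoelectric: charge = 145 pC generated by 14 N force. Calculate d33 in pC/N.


d33 = 145 / 14 = 10.4 pC/N

10.4


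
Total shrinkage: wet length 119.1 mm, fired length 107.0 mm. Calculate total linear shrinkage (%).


TS = (119.1 - 107.0) / 119.1 * 100 = 10.16%

10.16


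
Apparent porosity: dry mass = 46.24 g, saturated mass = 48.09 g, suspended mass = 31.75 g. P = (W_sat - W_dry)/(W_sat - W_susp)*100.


P = (48.09 - 46.24) / (48.09 - 31.75) * 100 = 1.85 / 16.34 * 100 = 11.3%

11.3


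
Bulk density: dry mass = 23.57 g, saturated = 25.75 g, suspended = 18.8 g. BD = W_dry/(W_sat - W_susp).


BD = 23.57 / (25.75 - 18.8) = 23.57 / 6.95 = 3.391 g/cm^3

3.391


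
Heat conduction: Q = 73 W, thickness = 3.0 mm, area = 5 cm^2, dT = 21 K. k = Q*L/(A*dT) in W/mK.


k = 73*3.0/1000/(5/10000*21) = 20.86 W/mK

20.86


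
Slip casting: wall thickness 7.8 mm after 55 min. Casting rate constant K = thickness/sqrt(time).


K = 7.8 / sqrt(55) = 7.8 / 7.4162 = 1.052 mm/min^0.5

1.052


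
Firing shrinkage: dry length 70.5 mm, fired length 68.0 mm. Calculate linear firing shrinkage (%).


FS = (70.5 - 68.0) / 70.5 * 100 = 3.55%

3.55


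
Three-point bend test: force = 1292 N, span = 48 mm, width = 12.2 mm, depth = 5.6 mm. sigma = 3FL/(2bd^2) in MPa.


sigma = 3*1292*48/(2*12.2*5.6^2) = 243.1 MPa

243.1


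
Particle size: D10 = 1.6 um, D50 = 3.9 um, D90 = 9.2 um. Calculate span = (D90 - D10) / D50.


Span = (9.2 - 1.6) / 3.9 = 7.6 / 3.9 = 1.949

1.949


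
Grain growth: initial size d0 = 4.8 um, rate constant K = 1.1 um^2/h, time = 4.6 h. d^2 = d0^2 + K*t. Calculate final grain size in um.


d^2 = 4.8^2 + 1.1*4.6 = 28.1
d = sqrt(28.1) = 5.3 um

5.3


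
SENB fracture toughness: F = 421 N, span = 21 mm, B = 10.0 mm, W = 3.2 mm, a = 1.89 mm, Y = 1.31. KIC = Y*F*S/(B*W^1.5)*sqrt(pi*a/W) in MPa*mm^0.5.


KIC = 1.31*421*21/(10.0*3.2^1.5)*sqrt(pi*1.89/3.2) = 275.6

275.6


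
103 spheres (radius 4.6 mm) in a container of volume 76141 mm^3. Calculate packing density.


V_sphere = 4/3*pi*4.6^3 = 407.7201 mm^3
Total V = 103*407.7201 = 41995.1703 mm^3
PD = 41995.1703 / 76141 = 0.552

0.552


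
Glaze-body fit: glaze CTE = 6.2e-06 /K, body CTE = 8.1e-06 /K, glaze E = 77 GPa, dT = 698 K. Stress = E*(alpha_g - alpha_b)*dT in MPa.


Stress = 77*1000*(6.2e-06 - 8.1e-06)*698 = -102.1 MPa

-102.1


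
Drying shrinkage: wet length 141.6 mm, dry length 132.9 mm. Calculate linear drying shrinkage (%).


DS = (141.6 - 132.9) / 141.6 * 100 = 6.14%

6.14


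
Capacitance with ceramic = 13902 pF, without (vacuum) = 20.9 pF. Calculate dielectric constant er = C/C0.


er = 13902 / 20.9 = 665.17

665.17


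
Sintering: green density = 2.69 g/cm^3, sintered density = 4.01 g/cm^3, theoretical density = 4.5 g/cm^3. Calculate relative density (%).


Relative = 4.01 / 4.5 * 100 = 89.1%

89.1


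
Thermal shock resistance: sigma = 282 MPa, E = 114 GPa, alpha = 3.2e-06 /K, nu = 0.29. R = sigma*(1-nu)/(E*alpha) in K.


R = 282*(1-0.29)/(114*1000*3.2e-06) = 549 K

549


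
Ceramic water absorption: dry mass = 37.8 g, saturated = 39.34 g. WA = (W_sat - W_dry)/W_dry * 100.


WA = (39.34 - 37.8) / 37.8 * 100 = 4.07%

4.07


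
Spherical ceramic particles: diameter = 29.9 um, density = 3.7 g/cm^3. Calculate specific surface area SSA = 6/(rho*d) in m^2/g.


SSA = 6 / (3.7 * 29.9) = 0.054 m^2/g

0.054


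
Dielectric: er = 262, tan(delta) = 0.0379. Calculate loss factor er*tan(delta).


Loss = 262 * 0.0379 = 9.93

9.93


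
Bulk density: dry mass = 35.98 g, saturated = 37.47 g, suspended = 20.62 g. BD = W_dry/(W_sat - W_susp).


BD = 35.98 / (37.47 - 20.62) = 35.98 / 16.85 = 2.135 g/cm^3

2.135


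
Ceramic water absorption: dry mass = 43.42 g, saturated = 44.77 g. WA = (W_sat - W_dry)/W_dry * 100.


WA = (44.77 - 43.42) / 43.42 * 100 = 3.11%

3.11


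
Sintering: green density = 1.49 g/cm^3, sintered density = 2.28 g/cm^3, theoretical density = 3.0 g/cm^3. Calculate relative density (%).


Relative = 2.28 / 3.0 * 100 = 76.0%

76.0


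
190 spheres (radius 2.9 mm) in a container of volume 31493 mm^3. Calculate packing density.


V_sphere = 4/3*pi*2.9^3 = 102.1604 mm^3
Total V = 190*102.1604 = 19410.476 mm^3
PD = 19410.476 / 31493 = 0.616

0.616


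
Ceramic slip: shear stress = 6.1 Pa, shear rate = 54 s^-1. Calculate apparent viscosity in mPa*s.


eta = tau/gamma * 1000 = 6.1/54 * 1000 = 113.0 mPa*s

113.0


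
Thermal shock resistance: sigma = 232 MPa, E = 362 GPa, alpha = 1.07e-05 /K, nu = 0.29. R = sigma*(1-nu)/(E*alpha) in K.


R = 232*(1-0.29)/(362*1000*1.07e-05) = 43 K

43


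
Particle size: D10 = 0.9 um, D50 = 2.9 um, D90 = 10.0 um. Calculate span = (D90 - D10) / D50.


Span = (10.0 - 0.9) / 2.9 = 9.1 / 2.9 = 3.138

3.138


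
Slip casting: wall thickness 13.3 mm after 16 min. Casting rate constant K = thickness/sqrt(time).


K = 13.3 / sqrt(16) = 13.3 / 4.0 = 3.325 mm/min^0.5

3.325


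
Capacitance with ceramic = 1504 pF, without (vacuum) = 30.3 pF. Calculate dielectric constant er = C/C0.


er = 1504 / 30.3 = 49.64

49.64


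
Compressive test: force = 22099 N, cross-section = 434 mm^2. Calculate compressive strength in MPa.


CS = 22099 / 434 = 50.9 MPa

50.9


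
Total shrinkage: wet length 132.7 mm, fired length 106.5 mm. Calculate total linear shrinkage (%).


TS = (132.7 - 106.5) / 132.7 * 100 = 19.74%

19.74


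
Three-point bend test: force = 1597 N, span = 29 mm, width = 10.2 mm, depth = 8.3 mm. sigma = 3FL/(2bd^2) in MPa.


sigma = 3*1597*29/(2*10.2*8.3^2) = 98.9 MPa

98.9


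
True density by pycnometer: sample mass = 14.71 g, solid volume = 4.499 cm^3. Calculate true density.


TD = 14.71 / 4.499 = 3.27 g/cm^3

3.27


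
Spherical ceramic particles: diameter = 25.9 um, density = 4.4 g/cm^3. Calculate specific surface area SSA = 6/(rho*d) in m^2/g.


SSA = 6 / (4.4 * 25.9) = 0.053 m^2/g

0.053


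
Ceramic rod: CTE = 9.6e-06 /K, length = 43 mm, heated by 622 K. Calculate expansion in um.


dL = 9.6e-06 * 43 * 622 * 1000 = 256.762 um

256.762


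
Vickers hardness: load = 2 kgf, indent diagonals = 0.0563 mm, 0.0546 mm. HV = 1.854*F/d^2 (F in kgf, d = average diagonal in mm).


d_avg = (0.0563+0.0546)/2 = 0.05545 mm
HV = 1.854*2/0.05545^2 = 1206

1206


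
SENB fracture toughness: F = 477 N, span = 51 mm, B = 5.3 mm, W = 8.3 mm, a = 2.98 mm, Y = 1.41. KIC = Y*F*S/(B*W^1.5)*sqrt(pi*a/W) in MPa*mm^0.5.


KIC = 1.41*477*51/(5.3*8.3^1.5)*sqrt(pi*2.98/8.3) = 287.45

287.45


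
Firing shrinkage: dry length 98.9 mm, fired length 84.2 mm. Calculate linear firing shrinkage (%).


FS = (98.9 - 84.2) / 98.9 * 100 = 14.86%

14.86


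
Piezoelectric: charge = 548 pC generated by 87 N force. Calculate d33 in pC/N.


d33 = 548 / 87 = 6.3 pC/N

6.3


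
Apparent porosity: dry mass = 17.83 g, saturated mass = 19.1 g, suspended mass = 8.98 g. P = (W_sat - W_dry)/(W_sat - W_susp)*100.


P = (19.1 - 17.83) / (19.1 - 8.98) * 100 = 1.27 / 10.12 * 100 = 12.5%

12.5


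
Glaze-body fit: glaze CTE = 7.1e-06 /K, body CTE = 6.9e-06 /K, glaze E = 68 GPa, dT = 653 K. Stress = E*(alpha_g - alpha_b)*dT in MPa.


Stress = 68*1000*(7.1e-06 - 6.9e-06)*653 = 8.9 MPa

8.9


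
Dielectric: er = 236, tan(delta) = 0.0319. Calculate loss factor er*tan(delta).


Loss = 236 * 0.0319 = 7.528

7.528


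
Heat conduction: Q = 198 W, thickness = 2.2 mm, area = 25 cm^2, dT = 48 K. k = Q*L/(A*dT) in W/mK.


k = 198*2.2/1000/(25/10000*48) = 3.63 W/mK

3.63


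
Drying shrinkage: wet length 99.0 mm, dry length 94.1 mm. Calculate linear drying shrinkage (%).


DS = (99.0 - 94.1) / 99.0 * 100 = 4.95%

4.95


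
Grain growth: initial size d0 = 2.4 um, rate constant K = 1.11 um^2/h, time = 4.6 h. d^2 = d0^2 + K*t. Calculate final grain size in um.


d^2 = 2.4^2 + 1.11*4.6 = 10.866
d = sqrt(10.866) = 3.3 um

3.3


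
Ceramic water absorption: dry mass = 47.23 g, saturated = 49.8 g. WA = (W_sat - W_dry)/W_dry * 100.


WA = (49.8 - 47.23) / 47.23 * 100 = 5.44%

5.44


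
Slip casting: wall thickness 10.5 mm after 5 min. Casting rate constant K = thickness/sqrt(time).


K = 10.5 / sqrt(5) = 10.5 / 2.2361 = 4.696 mm/min^0.5

4.696


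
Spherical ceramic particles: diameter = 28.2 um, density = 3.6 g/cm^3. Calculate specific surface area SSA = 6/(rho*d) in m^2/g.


SSA = 6 / (3.6 * 28.2) = 0.059 m^2/g

0.059


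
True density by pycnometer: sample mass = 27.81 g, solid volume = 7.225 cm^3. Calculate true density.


TD = 27.81 / 7.225 = 3.849 g/cm^3

3.849


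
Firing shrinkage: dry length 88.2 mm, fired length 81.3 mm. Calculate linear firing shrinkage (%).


FS = (88.2 - 81.3) / 88.2 * 100 = 7.82%

7.82


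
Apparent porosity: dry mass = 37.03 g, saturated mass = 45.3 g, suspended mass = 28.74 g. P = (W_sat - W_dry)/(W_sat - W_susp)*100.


P = (45.3 - 37.03) / (45.3 - 28.74) * 100 = 8.27 / 16.56 * 100 = 49.9%

49.9


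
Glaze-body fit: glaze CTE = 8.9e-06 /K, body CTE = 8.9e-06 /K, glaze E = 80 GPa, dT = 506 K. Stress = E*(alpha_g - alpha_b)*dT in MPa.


Stress = 80*1000*(8.9e-06 - 8.9e-06)*506 = 0.0 MPa

0.0


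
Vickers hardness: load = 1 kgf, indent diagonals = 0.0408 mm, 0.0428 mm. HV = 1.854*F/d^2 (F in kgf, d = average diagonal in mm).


d_avg = (0.0408+0.0428)/2 = 0.0418 mm
HV = 1.854*1/0.0418^2 = 1061

1061


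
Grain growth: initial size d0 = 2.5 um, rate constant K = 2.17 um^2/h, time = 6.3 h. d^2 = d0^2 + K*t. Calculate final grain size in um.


d^2 = 2.5^2 + 2.17*6.3 = 19.921
d = sqrt(19.921) = 4.46 um

4.46


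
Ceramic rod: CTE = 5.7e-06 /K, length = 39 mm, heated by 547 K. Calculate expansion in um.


dL = 5.7e-06 * 39 * 547 * 1000 = 121.598 um

121.598


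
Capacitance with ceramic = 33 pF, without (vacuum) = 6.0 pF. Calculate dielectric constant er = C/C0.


er = 33 / 6.0 = 5.5

5.5


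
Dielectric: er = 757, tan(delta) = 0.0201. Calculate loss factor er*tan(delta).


Loss = 757 * 0.0201 = 15.216

15.216


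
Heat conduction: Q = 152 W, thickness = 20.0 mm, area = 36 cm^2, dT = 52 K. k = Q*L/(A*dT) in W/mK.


k = 152*20.0/1000/(36/10000*52) = 16.24 W/mK

16.24


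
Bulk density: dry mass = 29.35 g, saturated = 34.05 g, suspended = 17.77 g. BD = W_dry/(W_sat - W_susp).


BD = 29.35 / (34.05 - 17.77) = 29.35 / 16.28 = 1.803 g/cm^3

1.803


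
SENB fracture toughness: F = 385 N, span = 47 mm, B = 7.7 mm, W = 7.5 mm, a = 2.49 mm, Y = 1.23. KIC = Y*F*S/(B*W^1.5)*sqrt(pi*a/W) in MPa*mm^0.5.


KIC = 1.23*385*47/(7.7*7.5^1.5)*sqrt(pi*2.49/7.5) = 143.72

143.72


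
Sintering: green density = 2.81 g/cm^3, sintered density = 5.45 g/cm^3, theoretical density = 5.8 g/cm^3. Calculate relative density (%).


Relative = 5.45 / 5.8 * 100 = 94.0%

94.0


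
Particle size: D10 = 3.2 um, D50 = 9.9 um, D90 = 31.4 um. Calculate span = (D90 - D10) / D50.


Span = (31.4 - 3.2) / 9.9 = 28.2 / 9.9 = 2.848

2.848


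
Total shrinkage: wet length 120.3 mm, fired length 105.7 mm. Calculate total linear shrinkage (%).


TS = (120.3 - 105.7) / 120.3 * 100 = 12.14%

12.14


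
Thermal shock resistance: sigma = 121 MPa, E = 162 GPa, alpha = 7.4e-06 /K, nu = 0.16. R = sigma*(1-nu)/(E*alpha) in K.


R = 121*(1-0.16)/(162*1000*7.4e-06) = 85 K

85


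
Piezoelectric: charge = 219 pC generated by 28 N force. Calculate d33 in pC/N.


d33 = 219 / 28 = 7.8 pC/N

7.8


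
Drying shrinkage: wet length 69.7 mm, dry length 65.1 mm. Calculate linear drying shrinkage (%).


DS = (69.7 - 65.1) / 69.7 * 100 = 6.6%

6.6


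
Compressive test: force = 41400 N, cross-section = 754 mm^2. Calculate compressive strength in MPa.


CS = 41400 / 754 = 54.9 MPa

54.9


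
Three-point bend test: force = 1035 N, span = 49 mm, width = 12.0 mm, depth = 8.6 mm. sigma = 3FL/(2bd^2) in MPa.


sigma = 3*1035*49/(2*12.0*8.6^2) = 85.7 MPa

85.7


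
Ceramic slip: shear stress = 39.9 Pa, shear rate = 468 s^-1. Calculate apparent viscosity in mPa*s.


eta = tau/gamma * 1000 = 39.9/468 * 1000 = 85.3 mPa*s

85.3


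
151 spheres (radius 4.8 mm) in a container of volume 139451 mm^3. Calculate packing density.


V_sphere = 4/3*pi*4.8^3 = 463.2467 mm^3
Total V = 151*463.2467 = 69950.2517 mm^3
PD = 69950.2517 / 139451 = 0.502

0.502


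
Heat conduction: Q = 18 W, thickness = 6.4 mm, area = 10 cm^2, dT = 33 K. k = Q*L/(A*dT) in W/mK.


k = 18*6.4/1000/(10/10000*33) = 3.49 W/mK

3.49


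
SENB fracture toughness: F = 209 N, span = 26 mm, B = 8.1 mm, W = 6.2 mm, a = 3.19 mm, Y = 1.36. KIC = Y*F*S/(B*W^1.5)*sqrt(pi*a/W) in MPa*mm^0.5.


KIC = 1.36*209*26/(8.1*6.2^1.5)*sqrt(pi*3.19/6.2) = 75.14

75.14


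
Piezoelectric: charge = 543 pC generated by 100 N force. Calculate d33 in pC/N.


d33 = 543 / 100 = 5.4 pC/N

5.4


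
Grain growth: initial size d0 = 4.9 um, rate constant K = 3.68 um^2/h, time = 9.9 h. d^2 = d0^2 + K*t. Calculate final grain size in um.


d^2 = 4.9^2 + 3.68*9.9 = 60.442
d = sqrt(60.442) = 7.77 um

7.77


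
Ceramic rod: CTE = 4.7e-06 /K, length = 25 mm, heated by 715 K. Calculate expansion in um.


dL = 4.7e-06 * 25 * 715 * 1000 = 84.013 um

84.013


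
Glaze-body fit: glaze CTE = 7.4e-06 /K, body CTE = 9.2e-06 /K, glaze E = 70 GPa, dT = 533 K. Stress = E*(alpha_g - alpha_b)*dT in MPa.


Stress = 70*1000*(7.4e-06 - 9.2e-06)*533 = -67.2 MPa

-67.2


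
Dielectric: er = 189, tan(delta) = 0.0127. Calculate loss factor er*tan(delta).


Loss = 189 * 0.0127 = 2.4

2.4


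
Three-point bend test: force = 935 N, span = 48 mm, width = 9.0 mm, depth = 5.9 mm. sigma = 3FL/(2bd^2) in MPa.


sigma = 3*935*48/(2*9.0*5.9^2) = 214.9 MPa

214.9


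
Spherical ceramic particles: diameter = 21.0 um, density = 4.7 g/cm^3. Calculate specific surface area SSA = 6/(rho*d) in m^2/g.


SSA = 6 / (4.7 * 21.0) = 0.061 m^2/g

0.061


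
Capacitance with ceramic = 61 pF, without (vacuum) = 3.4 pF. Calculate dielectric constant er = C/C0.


er = 61 / 3.4 = 17.94

17.94


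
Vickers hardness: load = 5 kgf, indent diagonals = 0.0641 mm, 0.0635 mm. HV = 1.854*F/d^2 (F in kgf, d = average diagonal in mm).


d_avg = (0.0641+0.0635)/2 = 0.0638 mm
HV = 1.854*5/0.0638^2 = 2277

2277


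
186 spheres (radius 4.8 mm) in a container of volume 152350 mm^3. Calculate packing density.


V_sphere = 4/3*pi*4.8^3 = 463.2467 mm^3
Total V = 186*463.2467 = 86163.8862 mm^3
PD = 86163.8862 / 152350 = 0.566

0.566


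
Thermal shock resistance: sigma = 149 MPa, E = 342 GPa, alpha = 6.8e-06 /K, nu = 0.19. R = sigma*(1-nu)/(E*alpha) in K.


R = 149*(1-0.19)/(342*1000*6.8e-06) = 52 K

52


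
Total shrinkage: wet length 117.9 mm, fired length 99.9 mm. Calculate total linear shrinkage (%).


TS = (117.9 - 99.9) / 117.9 * 100 = 15.27%

15.27


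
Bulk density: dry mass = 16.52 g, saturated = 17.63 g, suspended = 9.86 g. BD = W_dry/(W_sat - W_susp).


BD = 16.52 / (17.63 - 9.86) = 16.52 / 7.77 = 2.126 g/cm^3

2.126


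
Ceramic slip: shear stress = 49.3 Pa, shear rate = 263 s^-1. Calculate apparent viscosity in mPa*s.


eta = tau/gamma * 1000 = 49.3/263 * 1000 = 187.5 mPa*s

187.5


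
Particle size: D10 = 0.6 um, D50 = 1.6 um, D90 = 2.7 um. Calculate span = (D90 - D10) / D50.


Span = (2.7 - 0.6) / 1.6 = 2.1 / 1.6 = 1.313

1.313


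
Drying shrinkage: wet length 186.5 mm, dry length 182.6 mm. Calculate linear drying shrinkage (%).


DS = (186.5 - 182.6) / 186.5 * 100 = 2.09%

2.09


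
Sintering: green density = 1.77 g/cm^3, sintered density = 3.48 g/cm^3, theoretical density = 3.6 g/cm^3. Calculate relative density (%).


Relative = 3.48 / 3.6 * 100 = 96.7%

96.7


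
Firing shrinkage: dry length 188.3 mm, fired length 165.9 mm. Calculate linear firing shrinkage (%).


FS = (188.3 - 165.9) / 188.3 * 100 = 11.9%

11.9


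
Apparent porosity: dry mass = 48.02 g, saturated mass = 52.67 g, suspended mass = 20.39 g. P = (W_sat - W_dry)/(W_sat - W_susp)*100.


P = (52.67 - 48.02) / (52.67 - 20.39) * 100 = 4.65 / 32.28 * 100 = 14.4%

14.4


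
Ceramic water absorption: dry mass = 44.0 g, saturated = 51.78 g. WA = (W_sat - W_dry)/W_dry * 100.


WA = (51.78 - 44.0) / 44.0 * 100 = 17.68%

17.68


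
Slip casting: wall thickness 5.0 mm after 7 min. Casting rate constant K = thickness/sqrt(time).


K = 5.0 / sqrt(7) = 5.0 / 2.6458 = 1.89 mm/min^0.5

1.89


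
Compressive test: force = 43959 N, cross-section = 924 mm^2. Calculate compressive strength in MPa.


CS = 43959 / 924 = 47.6 MPa

47.6


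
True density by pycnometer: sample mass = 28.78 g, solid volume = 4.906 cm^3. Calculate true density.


TD = 28.78 / 4.906 = 5.866 g/cm^3

5.866


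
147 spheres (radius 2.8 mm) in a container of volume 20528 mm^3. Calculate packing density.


V_sphere = 4/3*pi*2.8^3 = 91.9523 mm^3
Total V = 147*91.9523 = 13516.9881 mm^3
PD = 13516.9881 / 20528 = 0.658

0.658


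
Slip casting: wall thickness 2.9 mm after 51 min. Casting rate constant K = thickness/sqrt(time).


K = 2.9 / sqrt(51) = 2.9 / 7.1414 = 0.406 mm/min^0.5

0.406


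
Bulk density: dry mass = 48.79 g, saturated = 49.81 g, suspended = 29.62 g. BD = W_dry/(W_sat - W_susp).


BD = 48.79 / (49.81 - 29.62) = 48.79 / 20.19 = 2.417 g/cm^3

2.417


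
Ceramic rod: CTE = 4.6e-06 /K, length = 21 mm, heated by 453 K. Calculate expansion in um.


dL = 4.6e-06 * 21 * 453 * 1000 = 43.76 um

43.76


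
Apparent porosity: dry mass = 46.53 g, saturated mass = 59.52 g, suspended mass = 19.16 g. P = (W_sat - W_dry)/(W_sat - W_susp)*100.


P = (59.52 - 46.53) / (59.52 - 19.16) * 100 = 12.99 / 40.36 * 100 = 32.2%

32.2


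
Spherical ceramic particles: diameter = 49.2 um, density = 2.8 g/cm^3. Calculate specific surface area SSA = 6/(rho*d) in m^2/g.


SSA = 6 / (2.8 * 49.2) = 0.044 m^2/g

0.044


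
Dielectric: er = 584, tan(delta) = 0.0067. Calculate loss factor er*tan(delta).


Loss = 584 * 0.0067 = 3.913

3.913


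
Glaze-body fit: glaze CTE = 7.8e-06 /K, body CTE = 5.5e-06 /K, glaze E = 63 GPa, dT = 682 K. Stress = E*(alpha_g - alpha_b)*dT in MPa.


Stress = 63*1000*(7.8e-06 - 5.5e-06)*682 = 98.8 MPa

98.8


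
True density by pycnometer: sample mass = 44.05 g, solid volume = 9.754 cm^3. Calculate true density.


TD = 44.05 / 9.754 = 4.516 g/cm^3

4.516


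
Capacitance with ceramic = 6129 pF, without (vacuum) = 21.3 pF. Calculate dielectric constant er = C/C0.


er = 6129 / 21.3 = 287.75

287.75


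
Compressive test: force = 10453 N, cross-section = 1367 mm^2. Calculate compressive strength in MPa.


CS = 10453 / 1367 = 7.6 MPa

7.6


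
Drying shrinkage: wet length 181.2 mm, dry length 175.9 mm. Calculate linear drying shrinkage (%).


DS = (181.2 - 175.9) / 181.2 * 100 = 2.92%

2.92


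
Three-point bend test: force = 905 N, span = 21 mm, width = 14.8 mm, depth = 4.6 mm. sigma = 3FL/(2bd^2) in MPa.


sigma = 3*905*21/(2*14.8*4.6^2) = 91.0 MPa

91.0


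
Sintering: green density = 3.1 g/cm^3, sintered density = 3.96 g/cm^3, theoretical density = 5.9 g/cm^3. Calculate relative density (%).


Relative = 3.96 / 5.9 * 100 = 67.1%

67.1


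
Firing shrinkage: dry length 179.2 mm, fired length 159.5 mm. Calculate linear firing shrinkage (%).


FS = (179.2 - 159.5) / 179.2 * 100 = 10.99%

10.99


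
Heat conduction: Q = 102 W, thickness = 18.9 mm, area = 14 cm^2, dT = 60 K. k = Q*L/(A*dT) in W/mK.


k = 102*18.9/1000/(14/10000*60) = 22.95 W/mK

22.95


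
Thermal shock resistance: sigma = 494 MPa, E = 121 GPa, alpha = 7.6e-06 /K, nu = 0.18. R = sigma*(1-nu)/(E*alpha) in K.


R = 494*(1-0.18)/(121*1000*7.6e-06) = 440 K

440


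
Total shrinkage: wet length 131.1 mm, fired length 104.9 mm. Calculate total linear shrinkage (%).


TS = (131.1 - 104.9) / 131.1 * 100 = 19.98%

19.98


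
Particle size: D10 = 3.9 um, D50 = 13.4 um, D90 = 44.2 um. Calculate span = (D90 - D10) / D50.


Span = (44.2 - 3.9) / 13.4 = 40.3 / 13.4 = 3.007

3.007


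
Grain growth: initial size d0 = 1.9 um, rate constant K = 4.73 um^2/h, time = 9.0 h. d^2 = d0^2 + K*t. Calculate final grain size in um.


d^2 = 1.9^2 + 4.73*9.0 = 46.18
d = sqrt(46.18) = 6.8 um

6.8


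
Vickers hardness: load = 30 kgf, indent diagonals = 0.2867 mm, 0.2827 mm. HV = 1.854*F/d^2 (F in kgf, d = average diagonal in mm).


d_avg = (0.2867+0.2827)/2 = 0.2847 mm
HV = 1.854*30/0.2847^2 = 686

686


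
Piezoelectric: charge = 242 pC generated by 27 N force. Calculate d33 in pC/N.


d33 = 242 / 27 = 9.0 pC/N

9.0


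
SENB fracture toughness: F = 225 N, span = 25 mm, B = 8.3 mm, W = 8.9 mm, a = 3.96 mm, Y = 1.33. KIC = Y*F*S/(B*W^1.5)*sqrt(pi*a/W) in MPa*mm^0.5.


KIC = 1.33*225*25/(8.3*8.9^1.5)*sqrt(pi*3.96/8.9) = 40.14

40.14


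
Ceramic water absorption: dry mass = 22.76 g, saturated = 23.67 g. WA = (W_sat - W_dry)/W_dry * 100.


WA = (23.67 - 22.76) / 22.76 * 100 = 4.0%

4.0


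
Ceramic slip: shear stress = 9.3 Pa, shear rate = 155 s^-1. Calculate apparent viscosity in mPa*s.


eta = tau/gamma * 1000 = 9.3/155 * 1000 = 60.0 mPa*s

60.0


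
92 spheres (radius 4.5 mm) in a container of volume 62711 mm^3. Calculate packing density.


V_sphere = 4/3*pi*4.5^3 = 381.7035 mm^3
Total V = 92*381.7035 = 35116.722 mm^3
PD = 35116.722 / 62711 = 0.56

0.56


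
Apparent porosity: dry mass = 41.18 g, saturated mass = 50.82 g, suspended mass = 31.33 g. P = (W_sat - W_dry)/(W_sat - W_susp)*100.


P = (50.82 - 41.18) / (50.82 - 31.33) * 100 = 9.64 / 19.49 * 100 = 49.5%

49.5


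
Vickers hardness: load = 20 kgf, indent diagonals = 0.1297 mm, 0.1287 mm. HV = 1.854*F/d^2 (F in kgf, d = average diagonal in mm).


d_avg = (0.1297+0.1287)/2 = 0.1292 mm
HV = 1.854*20/0.1292^2 = 2221

2221


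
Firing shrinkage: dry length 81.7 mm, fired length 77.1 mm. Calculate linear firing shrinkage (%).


FS = (81.7 - 77.1) / 81.7 * 100 = 5.63%

5.63


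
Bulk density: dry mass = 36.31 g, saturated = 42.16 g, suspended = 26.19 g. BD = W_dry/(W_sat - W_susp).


BD = 36.31 / (42.16 - 26.19) = 36.31 / 15.97 = 2.274 g/cm^3

2.274


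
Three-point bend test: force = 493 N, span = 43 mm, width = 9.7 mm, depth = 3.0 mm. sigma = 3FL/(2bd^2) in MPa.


sigma = 3*493*43/(2*9.7*3.0^2) = 364.2 MPa

364.2


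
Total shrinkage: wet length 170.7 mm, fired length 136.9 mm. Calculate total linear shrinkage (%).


TS = (170.7 - 136.9) / 170.7 * 100 = 19.8%

19.8


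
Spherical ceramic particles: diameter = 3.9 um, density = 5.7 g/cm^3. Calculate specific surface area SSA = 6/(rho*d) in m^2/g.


SSA = 6 / (5.7 * 3.9) = 0.27 m^2/g

0.27


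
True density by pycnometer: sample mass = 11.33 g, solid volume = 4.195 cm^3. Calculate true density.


TD = 11.33 / 4.195 = 2.701 g/cm^3

2.701


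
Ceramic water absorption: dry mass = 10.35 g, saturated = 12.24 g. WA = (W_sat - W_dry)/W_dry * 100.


WA = (12.24 - 10.35) / 10.35 * 100 = 18.26%

18.26


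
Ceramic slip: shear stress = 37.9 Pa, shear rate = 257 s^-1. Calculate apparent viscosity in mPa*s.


eta = tau/gamma * 1000 = 37.9/257 * 1000 = 147.5 mPa*s

147.5


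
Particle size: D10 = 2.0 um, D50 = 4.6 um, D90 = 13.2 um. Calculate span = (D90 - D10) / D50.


Span = (13.2 - 2.0) / 4.6 = 11.2 / 4.6 = 2.435

2.435


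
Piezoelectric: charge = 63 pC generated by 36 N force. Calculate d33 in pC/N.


d33 = 63 / 36 = 1.8 pC/N

1.8


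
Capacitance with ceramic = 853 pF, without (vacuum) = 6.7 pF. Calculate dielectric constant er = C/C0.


er = 853 / 6.7 = 127.31

127.31


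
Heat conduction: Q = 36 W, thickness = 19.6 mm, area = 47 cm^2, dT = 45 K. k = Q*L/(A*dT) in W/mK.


k = 36*19.6/1000/(47/10000*45) = 3.34 W/mK

3.34


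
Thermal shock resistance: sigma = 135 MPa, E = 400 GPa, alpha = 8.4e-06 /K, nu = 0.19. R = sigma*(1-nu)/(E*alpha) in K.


R = 135*(1-0.19)/(400*1000*8.4e-06) = 33 K

33


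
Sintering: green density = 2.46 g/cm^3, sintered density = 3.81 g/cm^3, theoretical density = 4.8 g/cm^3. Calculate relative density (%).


Relative = 3.81 / 4.8 * 100 = 79.4%

79.4


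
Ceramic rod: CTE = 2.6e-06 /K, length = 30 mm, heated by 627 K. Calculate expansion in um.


dL = 2.6e-06 * 30 * 627 * 1000 = 48.906 um

48.906


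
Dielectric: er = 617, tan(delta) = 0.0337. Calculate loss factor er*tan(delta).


Loss = 617 * 0.0337 = 20.793

20.793


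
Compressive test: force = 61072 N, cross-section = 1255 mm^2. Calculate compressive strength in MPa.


CS = 61072 / 1255 = 48.7 MPa

48.7


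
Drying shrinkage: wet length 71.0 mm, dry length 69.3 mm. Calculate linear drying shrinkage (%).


DS = (71.0 - 69.3) / 71.0 * 100 = 2.39%

2.39
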